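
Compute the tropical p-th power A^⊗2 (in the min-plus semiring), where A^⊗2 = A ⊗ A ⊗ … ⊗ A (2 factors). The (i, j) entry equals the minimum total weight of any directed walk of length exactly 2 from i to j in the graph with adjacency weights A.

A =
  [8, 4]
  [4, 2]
A^⊗2 =
  [8, 6]
  [6, 4]

Each entry (A^⊗2)_ij equals the minimum over all length-2 walks i = v_0 → v_1 → … → v_2 = j of Σ_t A[v_t][v_{t+1}]. For example, for (i, j) = (0, 1) we minimise over 2 possible intermediate vertex sequences; the minimum is 6, attained along the walk 0 → 1 → 1.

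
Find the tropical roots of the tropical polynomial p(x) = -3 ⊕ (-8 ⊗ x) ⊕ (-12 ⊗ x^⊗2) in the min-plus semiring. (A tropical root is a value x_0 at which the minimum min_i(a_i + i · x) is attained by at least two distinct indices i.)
Roots: {4, 5}

Each tropical root is a break point of the lower envelope of the lines y = a_i + i · x (there are 3 lines, with slopes 0, 1, ..., 2). Only the lines that attain the minimum somewhere contribute to roots; other lines are dominated. Here the surviving (envelope) indices are i = 2, i = 1, i = 0.
Intersections between consecutive envelope lines give the roots: for adjacent envelope indices i < j the intersection is x = (a_i − a_j) / (j − i). Reading off the sorted break points: {4, 5}.
Verification: at each break x_0, at least two indices attain the minimum of min_i(a_i + i · x_0).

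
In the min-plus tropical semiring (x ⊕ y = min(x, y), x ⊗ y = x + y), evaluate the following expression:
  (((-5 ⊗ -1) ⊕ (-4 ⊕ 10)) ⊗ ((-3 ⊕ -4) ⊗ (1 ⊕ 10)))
(((-5 ⊗ -1) ⊕ (-4 ⊕ 10)) ⊗ ((-3 ⊕ -4) ⊗ (1 ⊕ 10))) = -9

Expand innermost to outermost. Recall ⊕ takes the minimum of its arguments and ⊗ takes their sum. Working out the expression (((-5 ⊗ -1) ⊕ (-4 ⊕ 10)) ⊗ ((-3 ⊕ -4) ⊗ (1 ⊕ 10))) gives -9.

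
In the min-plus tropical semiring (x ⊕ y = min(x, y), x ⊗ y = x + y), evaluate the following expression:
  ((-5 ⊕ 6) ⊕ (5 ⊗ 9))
((-5 ⊕ 6) ⊕ (5 ⊗ 9)) = -5

Expand innermost to outermost. Recall ⊕ takes the minimum of its arguments and ⊗ takes their sum. Working out the expression ((-5 ⊕ 6) ⊕ (5 ⊗ 9)) gives -5.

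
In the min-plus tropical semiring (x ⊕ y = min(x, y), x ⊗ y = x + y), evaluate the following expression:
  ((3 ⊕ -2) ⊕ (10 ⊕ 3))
((3 ⊕ -2) ⊕ (10 ⊕ 3)) = -2

Expand innermost to outermost. Recall ⊕ takes the minimum of its arguments and ⊗ takes their sum. Working out the expression ((3 ⊕ -2) ⊕ (10 ⊕ 3)) gives -2.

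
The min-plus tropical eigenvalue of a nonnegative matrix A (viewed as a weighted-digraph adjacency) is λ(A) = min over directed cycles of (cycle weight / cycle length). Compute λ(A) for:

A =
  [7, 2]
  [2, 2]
λ(A) = 2

Enumerate directed cycles and compute their means (weight / length). Sample:
  cycle 0 → 0: weight = 7, length = 1, mean = 7/1 ≈ 7.000
  cycle 1 → 1: weight = 2, length = 1, mean = 2/1 ≈ 2.000
  cycle 0 → 1 → 0: weight = 4, length = 2, mean = 4/2 ≈ 2.000
  cycle 1 → 0 → 1: weight = 4, length = 2, mean = 4/2 ≈ 2.000
Minimum mean = 2.000, attained e.g. along the cycle 1 → 1 with weight 2 and length 1. So λ(A) = 2/1 = 2.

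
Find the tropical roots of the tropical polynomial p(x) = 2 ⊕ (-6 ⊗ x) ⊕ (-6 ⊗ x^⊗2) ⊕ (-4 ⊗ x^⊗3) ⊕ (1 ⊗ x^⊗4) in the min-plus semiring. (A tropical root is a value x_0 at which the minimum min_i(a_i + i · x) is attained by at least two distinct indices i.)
Roots: {-5, -2, 0, 8}

Each tropical root is a break point of the lower envelope of the lines y = a_i + i · x (there are 5 lines, with slopes 0, 1, ..., 4). Only the lines that attain the minimum somewhere contribute to roots; other lines are dominated. Here the surviving (envelope) indices are i = 4, i = 3, i = 2, i = 1, i = 0.
Intersections between consecutive envelope lines give the roots: for adjacent envelope indices i < j the intersection is x = (a_i − a_j) / (j − i). Reading off the sorted break points: {-5, -2, 0, 8}.
Verification: at each break x_0, at least two indices attain the minimum of min_i(a_i + i · x_0).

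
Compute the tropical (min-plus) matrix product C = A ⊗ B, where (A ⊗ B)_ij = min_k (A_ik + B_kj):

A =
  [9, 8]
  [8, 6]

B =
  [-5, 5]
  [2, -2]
A ⊗ B =
  [4, 6]
  [3, 4]

Apply the min-plus product entry-by-entry:
  C[0][0] = min over k of (A[0][0] + B[0][0] = 9 + -5 = 4, A[0][1] + B[1][0] = 8 + 2 = 10) = 4 (attained at k = 0)
  C[0][1] = min over k of (A[0][0] + B[0][1] = 9 + 5 = 14, A[0][1] + B[1][1] = 8 + -2 = 6) = 6 (attained at k = 1)
  C[1][0] = min over k of (A[1][0] + B[0][0] = 8 + -5 = 3, A[1][1] + B[1][0] = 6 + 2 = 8) = 3 (attained at k = 0)
  C[1][1] = min over k of (A[1][0] + B[0][1] = 8 + 5 = 13, A[1][1] + B[1][1] = 6 + -2 = 4) = 4 (attained at k = 1)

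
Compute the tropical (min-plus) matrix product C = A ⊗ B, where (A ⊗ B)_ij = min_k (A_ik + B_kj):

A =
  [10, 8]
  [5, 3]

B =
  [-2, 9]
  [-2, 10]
A ⊗ B =
  [6, 18]
  [1, 13]

Apply the min-plus product entry-by-entry:
  C[0][0] = min over k of (A[0][0] + B[0][0] = 10 + -2 = 8, A[0][1] + B[1][0] = 8 + -2 = 6) = 6 (attained at k = 1)
  C[0][1] = min over k of (A[0][0] + B[0][1] = 10 + 9 = 19, A[0][1] + B[1][1] = 8 + 10 = 18) = 18 (attained at k = 1)
  C[1][0] = min over k of (A[1][0] + B[0][0] = 5 + -2 = 3, A[1][1] + B[1][0] = 3 + -2 = 1) = 1 (attained at k = 1)
  C[1][1] = min over k of (A[1][0] + B[0][1] = 5 + 9 = 14, A[1][1] + B[1][1] = 3 + 10 = 13) = 13 (attained at k = 1)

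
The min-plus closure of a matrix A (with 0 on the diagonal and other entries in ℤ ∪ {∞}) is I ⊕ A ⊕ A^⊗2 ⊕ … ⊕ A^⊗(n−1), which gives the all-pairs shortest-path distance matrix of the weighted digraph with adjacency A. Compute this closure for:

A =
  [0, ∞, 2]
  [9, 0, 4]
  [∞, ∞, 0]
Closure =
  [0, ∞, 2]
  [9, 0, 4]
  [∞, ∞, 0]

This is the Floyd-Warshall all-pairs shortest-path computation. For each intermediate vertex k = 0, 1, …, 2, update dist[i][j] ← min(dist[i][j], dist[i][k] + dist[k][j]). The final matrix gives, for each (i, j), the minimum total weight of any directed path from i to j (possibly empty when i = j).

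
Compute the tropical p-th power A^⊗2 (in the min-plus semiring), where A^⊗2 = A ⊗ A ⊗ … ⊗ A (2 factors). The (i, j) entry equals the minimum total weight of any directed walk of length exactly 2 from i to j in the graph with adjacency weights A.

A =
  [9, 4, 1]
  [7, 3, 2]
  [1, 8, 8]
A^⊗2 =
  [2, 7, 6]
  [3, 6, 5]
  [9, 5, 2]

Each entry (A^⊗2)_ij equals the minimum over all length-2 walks i = v_0 → v_1 → … → v_2 = j of Σ_t A[v_t][v_{t+1}]. For example, for (i, j) = (0, 2) we minimise over 3 possible intermediate vertex sequences; the minimum is 6, attained along the walk 0 → 1 → 2.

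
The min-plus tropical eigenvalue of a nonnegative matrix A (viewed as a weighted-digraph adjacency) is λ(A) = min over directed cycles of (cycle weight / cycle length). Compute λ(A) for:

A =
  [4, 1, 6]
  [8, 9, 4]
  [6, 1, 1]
λ(A) = 1

Enumerate directed cycles and compute their means (weight / length). Sample:
  cycle 0 → 0: weight = 4, length = 1, mean = 4/1 ≈ 4.000
  cycle 1 → 1: weight = 9, length = 1, mean = 9/1 ≈ 9.000
  cycle 2 → 2: weight = 1, length = 1, mean = 1/1 ≈ 1.000
  cycle 0 → 1 → 0: weight = 9, length = 2, mean = 9/2 ≈ 4.500
  cycle 0 → 2 → 0: weight = 12, length = 2, mean = 12/2 ≈ 6.000
  cycle 1 → 0 → 1: weight = 9, length = 2, mean = 9/2 ≈ 4.500
Minimum mean = 1.000, attained e.g. along the cycle 2 → 2 with weight 1 and length 1. So λ(A) = 1/1 = 1.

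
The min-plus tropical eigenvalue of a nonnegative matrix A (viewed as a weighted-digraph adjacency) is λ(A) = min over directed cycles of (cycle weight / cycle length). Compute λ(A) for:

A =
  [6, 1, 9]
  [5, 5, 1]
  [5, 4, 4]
λ(A) = 7/3

Enumerate directed cycles and compute their means (weight / length). Sample:
  cycle 0 → 0: weight = 6, length = 1, mean = 6/1 ≈ 6.000
  cycle 1 → 1: weight = 5, length = 1, mean = 5/1 ≈ 5.000
  cycle 2 → 2: weight = 4, length = 1, mean = 4/1 ≈ 4.000
  cycle 0 → 1 → 0: weight = 6, length = 2, mean = 6/2 ≈ 3.000
  cycle 0 → 2 → 0: weight = 14, length = 2, mean = 14/2 ≈ 7.000
  cycle 1 → 0 → 1: weight = 6, length = 2, mean = 6/2 ≈ 3.000
Minimum mean = 2.333, attained e.g. along the cycle 0 → 1 → 2 → 0 with weight 7 and length 3. So λ(A) = 7/3 = 7/3.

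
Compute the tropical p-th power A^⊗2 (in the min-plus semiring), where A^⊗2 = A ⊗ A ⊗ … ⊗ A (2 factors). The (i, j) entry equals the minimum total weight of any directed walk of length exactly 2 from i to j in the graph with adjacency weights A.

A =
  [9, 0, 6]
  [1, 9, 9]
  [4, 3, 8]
A^⊗2 =
  [1, 9, 9]
  [10, 1, 7]
  [4, 4, 10]

Each entry (A^⊗2)_ij equals the minimum over all length-2 walks i = v_0 → v_1 → … → v_2 = j of Σ_t A[v_t][v_{t+1}]. For example, for (i, j) = (0, 2) we minimise over 3 possible intermediate vertex sequences; the minimum is 9, attained along the walk 0 → 1 → 2.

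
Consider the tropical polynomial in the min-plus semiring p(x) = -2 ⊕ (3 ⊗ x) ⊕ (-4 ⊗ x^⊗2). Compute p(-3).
p(-3) = -10

A tropical monomial a ⊗ x^⊗i evaluates to a + i · x. Evaluating each term at x = -3:
  Term 0 contributes -2 + 0 · -3 = -2
  Term 1 contributes 3 + 1 · -3 = 0
  Term 2 contributes -4 + 2 · -3 = -10
p(-3) = ⊕ of these = min[-2, 0, -10] = -10.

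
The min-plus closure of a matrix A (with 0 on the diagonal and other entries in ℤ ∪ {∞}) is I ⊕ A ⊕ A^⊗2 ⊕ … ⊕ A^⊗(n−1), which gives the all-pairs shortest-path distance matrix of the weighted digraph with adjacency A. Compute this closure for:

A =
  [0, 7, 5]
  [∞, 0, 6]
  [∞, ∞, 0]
Closure =
  [0, 7, 5]
  [∞, 0, 6]
  [∞, ∞, 0]

This is the Floyd-Warshall all-pairs shortest-path computation. For each intermediate vertex k = 0, 1, …, 2, update dist[i][j] ← min(dist[i][j], dist[i][k] + dist[k][j]). The final matrix gives, for each (i, j), the minimum total weight of any directed path from i to j (possibly empty when i = j).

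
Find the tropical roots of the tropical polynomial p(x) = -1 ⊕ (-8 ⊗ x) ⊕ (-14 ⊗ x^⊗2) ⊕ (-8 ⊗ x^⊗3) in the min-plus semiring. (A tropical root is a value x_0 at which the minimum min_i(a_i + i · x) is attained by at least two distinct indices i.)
Roots: {-6, 6, 7}

Each tropical root is a break point of the lower envelope of the lines y = a_i + i · x (there are 4 lines, with slopes 0, 1, ..., 3). Only the lines that attain the minimum somewhere contribute to roots; other lines are dominated. Here the surviving (envelope) indices are i = 3, i = 2, i = 1, i = 0.
Intersections between consecutive envelope lines give the roots: for adjacent envelope indices i < j the intersection is x = (a_i − a_j) / (j − i). Reading off the sorted break points: {-6, 6, 7}.
Verification: at each break x_0, at least two indices attain the minimum of min_i(a_i + i · x_0).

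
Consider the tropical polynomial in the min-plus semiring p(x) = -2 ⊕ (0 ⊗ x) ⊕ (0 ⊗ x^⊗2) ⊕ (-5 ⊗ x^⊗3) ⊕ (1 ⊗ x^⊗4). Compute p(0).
p(0) = -5

A tropical monomial a ⊗ x^⊗i evaluates to a + i · x. Evaluating each term at x = 0:
  Term 0 contributes -2 + 0 · 0 = -2
  Term 1 contributes 0 + 1 · 0 = 0
  Term 2 contributes 0 + 2 · 0 = 0
  Term 3 contributes -5 + 3 · 0 = -5
  Term 4 contributes 1 + 4 · 0 = 1
p(0) = ⊕ of these = min[-2, 0, 0, -5, 1] = -5.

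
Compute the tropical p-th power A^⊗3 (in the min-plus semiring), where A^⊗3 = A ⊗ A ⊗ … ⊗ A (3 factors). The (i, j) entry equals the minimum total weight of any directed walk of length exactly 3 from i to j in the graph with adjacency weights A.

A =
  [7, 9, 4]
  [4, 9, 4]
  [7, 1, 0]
A^⊗3 =
  [9, 5, 4]
  [9, 5, 4]
  [5, 1, 0]

Each entry (A^⊗3)_ij equals the minimum over all length-3 walks i = v_0 → v_1 → … → v_3 = j of Σ_t A[v_t][v_{t+1}]. For example, for (i, j) = (0, 2) we minimise over 9 possible intermediate vertex sequences; the minimum is 4, attained along the walk 0 → 2 → 2 → 2.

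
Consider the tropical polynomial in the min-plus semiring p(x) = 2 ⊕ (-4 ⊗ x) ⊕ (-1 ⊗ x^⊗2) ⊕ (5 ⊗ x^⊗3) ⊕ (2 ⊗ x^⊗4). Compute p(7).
p(7) = 2

A tropical monomial a ⊗ x^⊗i evaluates to a + i · x. Evaluating each term at x = 7:
  Term 0 contributes 2 + 0 · 7 = 2
  Term 1 contributes -4 + 1 · 7 = 3
  Term 2 contributes -1 + 2 · 7 = 13
  Term 3 contributes 5 + 3 · 7 = 26
  Term 4 contributes 2 + 4 · 7 = 30
p(7) = ⊕ of these = min[2, 3, 13, 26, 30] = 2.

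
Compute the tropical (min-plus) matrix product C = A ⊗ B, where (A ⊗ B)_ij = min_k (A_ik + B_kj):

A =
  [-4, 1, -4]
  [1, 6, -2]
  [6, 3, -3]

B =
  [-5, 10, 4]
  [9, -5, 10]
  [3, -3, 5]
A ⊗ B =
  [-9, -7, 0]
  [-4, -5, 3]
  [0, -6, 2]

Apply the min-plus product entry-by-entry:
  C[0][0] = min over k of (A[0][0] + B[0][0] = -4 + -5 = -9, A[0][1] + B[1][0] = 1 + 9 = 10, A[0][2] + B[2][0] = -4 + 3 = -1) = -9 (attained at k = 0)
  C[0][1] = min over k of (A[0][0] + B[0][1] = -4 + 10 = 6, A[0][1] + B[1][1] = 1 + -5 = -4, A[0][2] + B[2][1] = -4 + -3 = -7) = -7 (attained at k = 2)
  C[0][2] = min over k of (A[0][0] + B[0][2] = -4 + 4 = 0, A[0][1] + B[1][2] = 1 + 10 = 11, A[0][2] + B[2][2] = -4 + 5 = 1) = 0 (attained at k = 0)
  C[1][0] = min over k of (A[1][0] + B[0][0] = 1 + -5 = -4, A[1][1] + B[1][0] = 6 + 9 = 15, A[1][2] + B[2][0] = -2 + 3 = 1) = -4 (attained at k = 0)
  C[1][1] = min over k of (A[1][0] + B[0][1] = 1 + 10 = 11, A[1][1] + B[1][1] = 6 + -5 = 1, A[1][2] + B[2][1] = -2 + -3 = -5) = -5 (attained at k = 2)
  C[1][2] = min over k of (A[1][0] + B[0][2] = 1 + 4 = 5, A[1][1] + B[1][2] = 6 + 10 = 16, A[1][2] + B[2][2] = -2 + 5 = 3) = 3 (attained at k = 2)
  C[2][0] = min over k of (A[2][0] + B[0][0] = 6 + -5 = 1, A[2][1] + B[1][0] = 3 + 9 = 12, A[2][2] + B[2][0] = -3 + 3 = 0) = 0 (attained at k = 2)
  C[2][1] = min over k of (A[2][0] + B[0][1] = 6 + 10 = 16, A[2][1] + B[1][1] = 3 + -5 = -2, A[2][2] + B[2][1] = -3 + -3 = -6) = -6 (attained at k = 2)
  C[2][2] = min over k of (A[2][0] + B[0][2] = 6 + 4 = 10, A[2][1] + B[1][2] = 3 + 10 = 13, A[2][2] + B[2][2] = -3 + 5 = 2) = 2 (attained at k = 2)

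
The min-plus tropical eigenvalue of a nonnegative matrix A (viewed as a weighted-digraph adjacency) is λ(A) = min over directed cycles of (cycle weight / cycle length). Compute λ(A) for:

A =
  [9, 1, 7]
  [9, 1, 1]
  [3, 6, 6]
λ(A) = 1

Enumerate directed cycles and compute their means (weight / length). Sample:
  cycle 0 → 0: weight = 9, length = 1, mean = 9/1 ≈ 9.000
  cycle 1 → 1: weight = 1, length = 1, mean = 1/1 ≈ 1.000
  cycle 2 → 2: weight = 6, length = 1, mean = 6/1 ≈ 6.000
  cycle 0 → 1 → 0: weight = 10, length = 2, mean = 10/2 ≈ 5.000
  cycle 0 → 2 → 0: weight = 10, length = 2, mean = 10/2 ≈ 5.000
  cycle 1 → 0 → 1: weight = 10, length = 2, mean = 10/2 ≈ 5.000
Minimum mean = 1.000, attained e.g. along the cycle 1 → 1 with weight 1 and length 1. So λ(A) = 1/1 = 1.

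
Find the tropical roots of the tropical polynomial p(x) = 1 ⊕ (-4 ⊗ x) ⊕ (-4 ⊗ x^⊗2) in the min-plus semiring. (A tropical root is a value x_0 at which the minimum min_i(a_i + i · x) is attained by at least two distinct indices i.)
Roots: {0, 5}

Each tropical root is a break point of the lower envelope of the lines y = a_i + i · x (there are 3 lines, with slopes 0, 1, ..., 2). Only the lines that attain the minimum somewhere contribute to roots; other lines are dominated. Here the surviving (envelope) indices are i = 2, i = 1, i = 0.
Intersections between consecutive envelope lines give the roots: for adjacent envelope indices i < j the intersection is x = (a_i − a_j) / (j − i). Reading off the sorted break points: {0, 5}.
Verification: at each break x_0, at least two indices attain the minimum of min_i(a_i + i · x_0).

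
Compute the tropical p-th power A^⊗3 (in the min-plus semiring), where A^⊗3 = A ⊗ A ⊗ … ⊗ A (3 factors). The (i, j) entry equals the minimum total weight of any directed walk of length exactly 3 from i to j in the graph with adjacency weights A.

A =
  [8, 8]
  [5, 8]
A^⊗3 =
  [21, 21]
  [18, 21]

Each entry (A^⊗3)_ij equals the minimum over all length-3 walks i = v_0 → v_1 → … → v_3 = j of Σ_t A[v_t][v_{t+1}]. For example, for (i, j) = (0, 1) we minimise over 4 possible intermediate vertex sequences; the minimum is 21, attained along the walk 0 → 1 → 0 → 1.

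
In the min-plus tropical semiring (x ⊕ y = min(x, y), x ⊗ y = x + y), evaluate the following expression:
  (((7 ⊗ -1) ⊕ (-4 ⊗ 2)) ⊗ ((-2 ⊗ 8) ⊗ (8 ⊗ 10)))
(((7 ⊗ -1) ⊕ (-4 ⊗ 2)) ⊗ ((-2 ⊗ 8) ⊗ (8 ⊗ 10))) = 22

Expand innermost to outermost. Recall ⊕ takes the minimum of its arguments and ⊗ takes their sum. Working out the expression (((7 ⊗ -1) ⊕ (-4 ⊗ 2)) ⊗ ((-2 ⊗ 8) ⊗ (8 ⊗ 10))) gives 22.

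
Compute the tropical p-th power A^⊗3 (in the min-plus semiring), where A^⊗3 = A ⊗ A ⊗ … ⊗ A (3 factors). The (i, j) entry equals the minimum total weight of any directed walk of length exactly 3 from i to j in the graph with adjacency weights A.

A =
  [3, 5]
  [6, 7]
A^⊗3 =
  [9, 11]
  [12, 14]

Each entry (A^⊗3)_ij equals the minimum over all length-3 walks i = v_0 → v_1 → … → v_3 = j of Σ_t A[v_t][v_{t+1}]. For example, for (i, j) = (0, 1) we minimise over 4 possible intermediate vertex sequences; the minimum is 11, attained along the walk 0 → 0 → 0 → 1.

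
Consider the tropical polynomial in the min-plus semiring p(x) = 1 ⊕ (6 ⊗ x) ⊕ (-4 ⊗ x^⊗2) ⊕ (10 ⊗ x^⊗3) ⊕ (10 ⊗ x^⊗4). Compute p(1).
p(1) = -2

A tropical monomial a ⊗ x^⊗i evaluates to a + i · x. Evaluating each term at x = 1:
  Term 0 contributes 1 + 0 · 1 = 1
  Term 1 contributes 6 + 1 · 1 = 7
  Term 2 contributes -4 + 2 · 1 = -2
  Term 3 contributes 10 + 3 · 1 = 13
  Term 4 contributes 10 + 4 · 1 = 14
p(1) = ⊕ of these = min[1, 7, -2, 13, 14] = -2.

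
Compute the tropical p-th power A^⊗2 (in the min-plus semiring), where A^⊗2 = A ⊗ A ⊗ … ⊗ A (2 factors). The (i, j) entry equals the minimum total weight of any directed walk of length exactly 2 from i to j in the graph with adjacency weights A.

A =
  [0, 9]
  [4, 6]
A^⊗2 =
  [0, 9]
  [4, 12]

Each entry (A^⊗2)_ij equals the minimum over all length-2 walks i = v_0 → v_1 → … → v_2 = j of Σ_t A[v_t][v_{t+1}]. For example, for (i, j) = (0, 1) we minimise over 2 possible intermediate vertex sequences; the minimum is 9, attained along the walk 0 → 0 → 1.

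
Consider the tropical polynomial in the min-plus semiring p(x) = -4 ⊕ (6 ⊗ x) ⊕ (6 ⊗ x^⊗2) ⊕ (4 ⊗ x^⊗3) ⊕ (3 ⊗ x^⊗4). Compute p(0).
p(0) = -4

A tropical monomial a ⊗ x^⊗i evaluates to a + i · x. Evaluating each term at x = 0:
  Term 0 contributes -4 + 0 · 0 = -4
  Term 1 contributes 6 + 1 · 0 = 6
  Term 2 contributes 6 + 2 · 0 = 6
  Term 3 contributes 4 + 3 · 0 = 4
  Term 4 contributes 3 + 4 · 0 = 3
p(0) = ⊕ of these = min[-4, 6, 6, 4, 3] = -4.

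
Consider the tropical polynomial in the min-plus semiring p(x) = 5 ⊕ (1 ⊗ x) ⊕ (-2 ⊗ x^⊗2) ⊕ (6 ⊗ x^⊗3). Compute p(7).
p(7) = 5

A tropical monomial a ⊗ x^⊗i evaluates to a + i · x. Evaluating each term at x = 7:
  Term 0 contributes 5 + 0 · 7 = 5
  Term 1 contributes 1 + 1 · 7 = 8
  Term 2 contributes -2 + 2 · 7 = 12
  Term 3 contributes 6 + 3 · 7 = 27
p(7) = ⊕ of these = min[5, 8, 12, 27] = 5.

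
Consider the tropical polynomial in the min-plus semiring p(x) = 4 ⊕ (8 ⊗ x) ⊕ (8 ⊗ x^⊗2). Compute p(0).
p(0) = 4

A tropical monomial a ⊗ x^⊗i evaluates to a + i · x. Evaluating each term at x = 0:
  Term 0 contributes 4 + 0 · 0 = 4
  Term 1 contributes 8 + 1 · 0 = 8
  Term 2 contributes 8 + 2 · 0 = 8
p(0) = ⊕ of these = min[4, 8, 8] = 4.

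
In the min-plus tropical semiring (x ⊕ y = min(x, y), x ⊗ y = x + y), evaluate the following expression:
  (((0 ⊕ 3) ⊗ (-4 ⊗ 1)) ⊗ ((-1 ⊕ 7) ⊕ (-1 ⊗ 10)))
(((0 ⊕ 3) ⊗ (-4 ⊗ 1)) ⊗ ((-1 ⊕ 7) ⊕ (-1 ⊗ 10))) = -4

Expand innermost to outermost. Recall ⊕ takes the minimum of its arguments and ⊗ takes their sum. Working out the expression (((0 ⊕ 3) ⊗ (-4 ⊗ 1)) ⊗ ((-1 ⊕ 7) ⊕ (-1 ⊗ 10))) gives -4.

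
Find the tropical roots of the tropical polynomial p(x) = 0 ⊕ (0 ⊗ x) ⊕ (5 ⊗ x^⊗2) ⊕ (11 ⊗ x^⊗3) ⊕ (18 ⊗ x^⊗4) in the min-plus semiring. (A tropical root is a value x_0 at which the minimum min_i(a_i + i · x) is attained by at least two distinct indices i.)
Roots: {-7, -6, -5, 0}

Each tropical root is a break point of the lower envelope of the lines y = a_i + i · x (there are 5 lines, with slopes 0, 1, ..., 4). Only the lines that attain the minimum somewhere contribute to roots; other lines are dominated. Here the surviving (envelope) indices are i = 4, i = 3, i = 2, i = 1, i = 0.
Intersections between consecutive envelope lines give the roots: for adjacent envelope indices i < j the intersection is x = (a_i − a_j) / (j − i). Reading off the sorted break points: {-7, -6, -5, 0}.
Verification: at each break x_0, at least two indices attain the minimum of min_i(a_i + i · x_0).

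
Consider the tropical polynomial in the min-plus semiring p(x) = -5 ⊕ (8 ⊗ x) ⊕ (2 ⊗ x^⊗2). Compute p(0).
p(0) = -5

A tropical monomial a ⊗ x^⊗i evaluates to a + i · x. Evaluating each term at x = 0:
  Term 0 contributes -5 + 0 · 0 = -5
  Term 1 contributes 8 + 1 · 0 = 8
  Term 2 contributes 2 + 2 · 0 = 2
p(0) = ⊕ of these = min[-5, 8, 2] = -5.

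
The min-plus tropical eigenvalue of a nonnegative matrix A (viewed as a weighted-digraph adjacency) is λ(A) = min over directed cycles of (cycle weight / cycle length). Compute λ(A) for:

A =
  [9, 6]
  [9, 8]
λ(A) = 15/2

Enumerate directed cycles and compute their means (weight / length). Sample:
  cycle 0 → 0: weight = 9, length = 1, mean = 9/1 ≈ 9.000
  cycle 1 → 1: weight = 8, length = 1, mean = 8/1 ≈ 8.000
  cycle 0 → 1 → 0: weight = 15, length = 2, mean = 15/2 ≈ 7.500
  cycle 1 → 0 → 1: weight = 15, length = 2, mean = 15/2 ≈ 7.500
Minimum mean = 7.500, attained e.g. along the cycle 0 → 1 → 0 with weight 15 and length 2. So λ(A) = 15/2 = 15/2.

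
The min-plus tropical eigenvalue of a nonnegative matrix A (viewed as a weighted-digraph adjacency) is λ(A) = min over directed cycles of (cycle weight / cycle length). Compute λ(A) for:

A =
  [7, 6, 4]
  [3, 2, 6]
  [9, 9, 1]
λ(A) = 1

Enumerate directed cycles and compute their means (weight / length). Sample:
  cycle 0 → 0: weight = 7, length = 1, mean = 7/1 ≈ 7.000
  cycle 1 → 1: weight = 2, length = 1, mean = 2/1 ≈ 2.000
  cycle 2 → 2: weight = 1, length = 1, mean = 1/1 ≈ 1.000
  cycle 0 → 1 → 0: weight = 9, length = 2, mean = 9/2 ≈ 4.500
  cycle 0 → 2 → 0: weight = 13, length = 2, mean = 13/2 ≈ 6.500
  cycle 1 → 0 → 1: weight = 9, length = 2, mean = 9/2 ≈ 4.500
Minimum mean = 1.000, attained e.g. along the cycle 2 → 2 with weight 1 and length 1. So λ(A) = 1/1 = 1.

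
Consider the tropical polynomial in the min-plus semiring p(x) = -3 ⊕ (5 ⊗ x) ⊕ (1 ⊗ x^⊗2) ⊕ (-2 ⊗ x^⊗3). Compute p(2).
p(2) = -3

A tropical monomial a ⊗ x^⊗i evaluates to a + i · x. Evaluating each term at x = 2:
  Term 0 contributes -3 + 0 · 2 = -3
  Term 1 contributes 5 + 1 · 2 = 7
  Term 2 contributes 1 + 2 · 2 = 5
  Term 3 contributes -2 + 3 · 2 = 4
p(2) = ⊕ of these = min[-3, 7, 5, 4] = -3.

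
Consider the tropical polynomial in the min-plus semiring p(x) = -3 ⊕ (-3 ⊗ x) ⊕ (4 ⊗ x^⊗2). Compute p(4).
p(4) = -3

A tropical monomial a ⊗ x^⊗i evaluates to a + i · x. Evaluating each term at x = 4:
  Term 0 contributes -3 + 0 · 4 = -3
  Term 1 contributes -3 + 1 · 4 = 1
  Term 2 contributes 4 + 2 · 4 = 12
p(4) = ⊕ of these = min[-3, 1, 12] = -3.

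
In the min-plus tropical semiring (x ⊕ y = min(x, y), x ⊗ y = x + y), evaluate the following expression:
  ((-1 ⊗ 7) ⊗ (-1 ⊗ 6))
((-1 ⊗ 7) ⊗ (-1 ⊗ 6)) = 11

Expand innermost to outermost. Recall ⊕ takes the minimum of its arguments and ⊗ takes their sum. Working out the expression ((-1 ⊗ 7) ⊗ (-1 ⊗ 6)) gives 11.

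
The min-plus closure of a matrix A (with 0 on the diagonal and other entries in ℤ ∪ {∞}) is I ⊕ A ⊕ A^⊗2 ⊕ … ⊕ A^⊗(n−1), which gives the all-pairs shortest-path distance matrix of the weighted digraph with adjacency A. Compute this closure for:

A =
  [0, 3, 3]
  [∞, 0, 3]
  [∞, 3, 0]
Closure =
  [0, 3, 3]
  [∞, 0, 3]
  [∞, 3, 0]

This is the Floyd-Warshall all-pairs shortest-path computation. For each intermediate vertex k = 0, 1, …, 2, update dist[i][j] ← min(dist[i][j], dist[i][k] + dist[k][j]). The final matrix gives, for each (i, j), the minimum total weight of any directed path from i to j (possibly empty when i = j).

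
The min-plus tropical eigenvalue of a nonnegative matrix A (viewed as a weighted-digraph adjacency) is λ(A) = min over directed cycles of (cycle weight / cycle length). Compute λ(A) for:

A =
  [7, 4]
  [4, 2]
λ(A) = 2

Enumerate directed cycles and compute their means (weight / length). Sample:
  cycle 0 → 0: weight = 7, length = 1, mean = 7/1 ≈ 7.000
  cycle 1 → 1: weight = 2, length = 1, mean = 2/1 ≈ 2.000
  cycle 0 → 1 → 0: weight = 8, length = 2, mean = 8/2 ≈ 4.000
  cycle 1 → 0 → 1: weight = 8, length = 2, mean = 8/2 ≈ 4.000
Minimum mean = 2.000, attained e.g. along the cycle 1 → 1 with weight 2 and length 1. So λ(A) = 2/1 = 2.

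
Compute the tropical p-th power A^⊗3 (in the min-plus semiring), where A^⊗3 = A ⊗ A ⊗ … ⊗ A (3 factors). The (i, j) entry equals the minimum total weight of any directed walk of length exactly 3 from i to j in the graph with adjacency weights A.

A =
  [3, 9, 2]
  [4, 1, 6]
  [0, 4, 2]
A^⊗3 =
  [4, 7, 4]
  [6, 3, 7]
  [2, 6, 4]

Each entry (A^⊗3)_ij equals the minimum over all length-3 walks i = v_0 → v_1 → … → v_3 = j of Σ_t A[v_t][v_{t+1}]. For example, for (i, j) = (0, 2) we minimise over 9 possible intermediate vertex sequences; the minimum is 4, attained along the walk 0 → 2 → 0 → 2.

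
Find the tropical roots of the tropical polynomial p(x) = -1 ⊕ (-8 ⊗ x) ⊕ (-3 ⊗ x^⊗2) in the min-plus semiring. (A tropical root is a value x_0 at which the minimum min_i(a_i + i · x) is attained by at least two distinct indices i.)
Roots: {-5, 7}

Each tropical root is a break point of the lower envelope of the lines y = a_i + i · x (there are 3 lines, with slopes 0, 1, ..., 2). Only the lines that attain the minimum somewhere contribute to roots; other lines are dominated. Here the surviving (envelope) indices are i = 2, i = 1, i = 0.
Intersections between consecutive envelope lines give the roots: for adjacent envelope indices i < j the intersection is x = (a_i − a_j) / (j − i). Reading off the sorted break points: {-5, 7}.
Verification: at each break x_0, at least two indices attain the minimum of min_i(a_i + i · x_0).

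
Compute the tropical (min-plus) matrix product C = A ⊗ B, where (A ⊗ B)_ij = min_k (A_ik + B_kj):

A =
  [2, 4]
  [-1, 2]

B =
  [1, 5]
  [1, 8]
A ⊗ B =
  [3, 7]
  [0, 4]

Apply the min-plus product entry-by-entry:
  C[0][0] = min over k of (A[0][0] + B[0][0] = 2 + 1 = 3, A[0][1] + B[1][0] = 4 + 1 = 5) = 3 (attained at k = 0)
  C[0][1] = min over k of (A[0][0] + B[0][1] = 2 + 5 = 7, A[0][1] + B[1][1] = 4 + 8 = 12) = 7 (attained at k = 0)
  C[1][0] = min over k of (A[1][0] + B[0][0] = -1 + 1 = 0, A[1][1] + B[1][0] = 2 + 1 = 3) = 0 (attained at k = 0)
  C[1][1] = min over k of (A[1][0] + B[0][1] = -1 + 5 = 4, A[1][1] + B[1][1] = 2 + 8 = 10) = 4 (attained at k = 0)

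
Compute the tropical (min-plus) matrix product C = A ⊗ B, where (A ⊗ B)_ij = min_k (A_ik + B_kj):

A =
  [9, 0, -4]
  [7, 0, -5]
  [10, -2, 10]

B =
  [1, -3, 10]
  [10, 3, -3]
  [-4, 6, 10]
A ⊗ B =
  [-8, 2, -3]
  [-9, 1, -3]
  [6, 1, -5]

Apply the min-plus product entry-by-entry:
  C[0][0] = min over k of (A[0][0] + B[0][0] = 9 + 1 = 10, A[0][1] + B[1][0] = 0 + 10 = 10, A[0][2] + B[2][0] = -4 + -4 = -8) = -8 (attained at k = 2)
  C[0][1] = min over k of (A[0][0] + B[0][1] = 9 + -3 = 6, A[0][1] + B[1][1] = 0 + 3 = 3, A[0][2] + B[2][1] = -4 + 6 = 2) = 2 (attained at k = 2)
  C[0][2] = min over k of (A[0][0] + B[0][2] = 9 + 10 = 19, A[0][1] + B[1][2] = 0 + -3 = -3, A[0][2] + B[2][2] = -4 + 10 = 6) = -3 (attained at k = 1)
  C[1][0] = min over k of (A[1][0] + B[0][0] = 7 + 1 = 8, A[1][1] + B[1][0] = 0 + 10 = 10, A[1][2] + B[2][0] = -5 + -4 = -9) = -9 (attained at k = 2)
  C[1][1] = min over k of (A[1][0] + B[0][1] = 7 + -3 = 4, A[1][1] + B[1][1] = 0 + 3 = 3, A[1][2] + B[2][1] = -5 + 6 = 1) = 1 (attained at k = 2)
  C[1][2] = min over k of (A[1][0] + B[0][2] = 7 + 10 = 17, A[1][1] + B[1][2] = 0 + -3 = -3, A[1][2] + B[2][2] = -5 + 10 = 5) = -3 (attained at k = 1)
  C[2][0] = min over k of (A[2][0] + B[0][0] = 10 + 1 = 11, A[2][1] + B[1][0] = -2 + 10 = 8, A[2][2] + B[2][0] = 10 + -4 = 6) = 6 (attained at k = 2)
  C[2][1] = min over k of (A[2][0] + B[0][1] = 10 + -3 = 7, A[2][1] + B[1][1] = -2 + 3 = 1, A[2][2] + B[2][1] = 10 + 6 = 16) = 1 (attained at k = 1)
  C[2][2] = min over k of (A[2][0] + B[0][2] = 10 + 10 = 20, A[2][1] + B[1][2] = -2 + -3 = -5, A[2][2] + B[2][2] = 10 + 10 = 20) = -5 (attained at k = 1)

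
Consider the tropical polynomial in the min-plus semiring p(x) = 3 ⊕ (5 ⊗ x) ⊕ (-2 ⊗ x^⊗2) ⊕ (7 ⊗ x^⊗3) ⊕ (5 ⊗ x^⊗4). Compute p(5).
p(5) = 3

A tropical monomial a ⊗ x^⊗i evaluates to a + i · x. Evaluating each term at x = 5:
  Term 0 contributes 3 + 0 · 5 = 3
  Term 1 contributes 5 + 1 · 5 = 10
  Term 2 contributes -2 + 2 · 5 = 8
  Term 3 contributes 7 + 3 · 5 = 22
  Term 4 contributes 5 + 4 · 5 = 25
p(5) = ⊕ of these = min[3, 10, 8, 22, 25] = 3.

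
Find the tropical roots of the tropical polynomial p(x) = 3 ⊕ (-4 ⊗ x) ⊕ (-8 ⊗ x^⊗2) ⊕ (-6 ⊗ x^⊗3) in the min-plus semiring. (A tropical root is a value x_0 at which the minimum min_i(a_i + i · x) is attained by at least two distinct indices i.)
Roots: {-2, 4, 7}

Each tropical root is a break point of the lower envelope of the lines y = a_i + i · x (there are 4 lines, with slopes 0, 1, ..., 3). Only the lines that attain the minimum somewhere contribute to roots; other lines are dominated. Here the surviving (envelope) indices are i = 3, i = 2, i = 1, i = 0.
Intersections between consecutive envelope lines give the roots: for adjacent envelope indices i < j the intersection is x = (a_i − a_j) / (j − i). Reading off the sorted break points: {-2, 4, 7}.
Verification: at each break x_0, at least two indices attain the minimum of min_i(a_i + i · x_0).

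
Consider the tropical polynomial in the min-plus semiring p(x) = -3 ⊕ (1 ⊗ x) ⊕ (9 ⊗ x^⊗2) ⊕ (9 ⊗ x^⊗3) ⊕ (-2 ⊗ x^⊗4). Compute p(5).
p(5) = -3

A tropical monomial a ⊗ x^⊗i evaluates to a + i · x. Evaluating each term at x = 5:
  Term 0 contributes -3 + 0 · 5 = -3
  Term 1 contributes 1 + 1 · 5 = 6
  Term 2 contributes 9 + 2 · 5 = 19
  Term 3 contributes 9 + 3 · 5 = 24
  Term 4 contributes -2 + 4 · 5 = 18
p(5) = ⊕ of these = min[-3, 6, 19, 24, 18] = -3.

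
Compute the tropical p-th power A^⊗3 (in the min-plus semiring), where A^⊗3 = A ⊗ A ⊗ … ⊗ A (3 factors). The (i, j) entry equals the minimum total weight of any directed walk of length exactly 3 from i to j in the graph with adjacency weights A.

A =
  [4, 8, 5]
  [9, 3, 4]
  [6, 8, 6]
A^⊗3 =
  [12, 14, 13]
  [13, 9, 10]
  [14, 14, 15]

Each entry (A^⊗3)_ij equals the minimum over all length-3 walks i = v_0 → v_1 → … → v_3 = j of Σ_t A[v_t][v_{t+1}]. For example, for (i, j) = (0, 2) we minimise over 9 possible intermediate vertex sequences; the minimum is 13, attained along the walk 0 → 0 → 0 → 2.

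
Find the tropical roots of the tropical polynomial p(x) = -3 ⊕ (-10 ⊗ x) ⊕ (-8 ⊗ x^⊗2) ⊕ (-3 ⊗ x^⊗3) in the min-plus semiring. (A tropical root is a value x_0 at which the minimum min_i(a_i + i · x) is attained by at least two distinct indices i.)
Roots: {-5, -2, 7}

Each tropical root is a break point of the lower envelope of the lines y = a_i + i · x (there are 4 lines, with slopes 0, 1, ..., 3). Only the lines that attain the minimum somewhere contribute to roots; other lines are dominated. Here the surviving (envelope) indices are i = 3, i = 2, i = 1, i = 0.
Intersections between consecutive envelope lines give the roots: for adjacent envelope indices i < j the intersection is x = (a_i − a_j) / (j − i). Reading off the sorted break points: {-5, -2, 7}.
Verification: at each break x_0, at least two indices attain the minimum of min_i(a_i + i · x_0).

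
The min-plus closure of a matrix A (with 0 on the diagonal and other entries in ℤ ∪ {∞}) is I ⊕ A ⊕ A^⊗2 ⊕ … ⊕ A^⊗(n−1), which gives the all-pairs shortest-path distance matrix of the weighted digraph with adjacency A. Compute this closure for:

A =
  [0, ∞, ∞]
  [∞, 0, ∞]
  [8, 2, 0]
Closure =
  [0, ∞, ∞]
  [∞, 0, ∞]
  [8, 2, 0]

This is the Floyd-Warshall all-pairs shortest-path computation. For each intermediate vertex k = 0, 1, …, 2, update dist[i][j] ← min(dist[i][j], dist[i][k] + dist[k][j]). The final matrix gives, for each (i, j), the minimum total weight of any directed path from i to j (possibly empty when i = j).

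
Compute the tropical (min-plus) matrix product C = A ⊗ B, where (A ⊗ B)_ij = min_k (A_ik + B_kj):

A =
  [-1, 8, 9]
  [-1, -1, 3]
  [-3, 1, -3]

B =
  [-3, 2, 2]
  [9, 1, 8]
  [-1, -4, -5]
A ⊗ B =
  [-4, 1, 1]
  [-4, -1, -2]
  [-6, -7, -8]

Apply the min-plus product entry-by-entry:
  C[0][0] = min over k of (A[0][0] + B[0][0] = -1 + -3 = -4, A[0][1] + B[1][0] = 8 + 9 = 17, A[0][2] + B[2][0] = 9 + -1 = 8) = -4 (attained at k = 0)
  C[0][1] = min over k of (A[0][0] + B[0][1] = -1 + 2 = 1, A[0][1] + B[1][1] = 8 + 1 = 9, A[0][2] + B[2][1] = 9 + -4 = 5) = 1 (attained at k = 0)
  C[0][2] = min over k of (A[0][0] + B[0][2] = -1 + 2 = 1, A[0][1] + B[1][2] = 8 + 8 = 16, A[0][2] + B[2][2] = 9 + -5 = 4) = 1 (attained at k = 0)
  C[1][0] = min over k of (A[1][0] + B[0][0] = -1 + -3 = -4, A[1][1] + B[1][0] = -1 + 9 = 8, A[1][2] + B[2][0] = 3 + -1 = 2) = -4 (attained at k = 0)
  C[1][1] = min over k of (A[1][0] + B[0][1] = -1 + 2 = 1, A[1][1] + B[1][1] = -1 + 1 = 0, A[1][2] + B[2][1] = 3 + -4 = -1) = -1 (attained at k = 2)
  C[1][2] = min over k of (A[1][0] + B[0][2] = -1 + 2 = 1, A[1][1] + B[1][2] = -1 + 8 = 7, A[1][2] + B[2][2] = 3 + -5 = -2) = -2 (attained at k = 2)
  C[2][0] = min over k of (A[2][0] + B[0][0] = -3 + -3 = -6, A[2][1] + B[1][0] = 1 + 9 = 10, A[2][2] + B[2][0] = -3 + -1 = -4) = -6 (attained at k = 0)
  C[2][1] = min over k of (A[2][0] + B[0][1] = -3 + 2 = -1, A[2][1] + B[1][1] = 1 + 1 = 2, A[2][2] + B[2][1] = -3 + -4 = -7) = -7 (attained at k = 2)
  C[2][2] = min over k of (A[2][0] + B[0][2] = -3 + 2 = -1, A[2][1] + B[1][2] = 1 + 8 = 9, A[2][2] + B[2][2] = -3 + -5 = -8) = -8 (attained at k = 2)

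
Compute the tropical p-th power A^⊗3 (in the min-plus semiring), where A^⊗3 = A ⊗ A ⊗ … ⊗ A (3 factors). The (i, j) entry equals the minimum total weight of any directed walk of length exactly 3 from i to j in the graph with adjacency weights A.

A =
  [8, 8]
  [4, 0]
A^⊗3 =
  [12, 8]
  [4, 0]

Each entry (A^⊗3)_ij equals the minimum over all length-3 walks i = v_0 → v_1 → … → v_3 = j of Σ_t A[v_t][v_{t+1}]. For example, for (i, j) = (0, 1) we minimise over 4 possible intermediate vertex sequences; the minimum is 8, attained along the walk 0 → 1 → 1 → 1.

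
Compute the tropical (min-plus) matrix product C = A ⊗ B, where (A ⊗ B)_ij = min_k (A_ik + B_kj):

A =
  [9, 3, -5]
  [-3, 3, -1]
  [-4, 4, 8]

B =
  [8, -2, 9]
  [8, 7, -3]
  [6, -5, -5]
A ⊗ B =
  [1, -10, -10]
  [5, -6, -6]
  [4, -6, 1]

Apply the min-plus product entry-by-entry:
  C[0][0] = min over k of (A[0][0] + B[0][0] = 9 + 8 = 17, A[0][1] + B[1][0] = 3 + 8 = 11, A[0][2] + B[2][0] = -5 + 6 = 1) = 1 (attained at k = 2)
  C[0][1] = min over k of (A[0][0] + B[0][1] = 9 + -2 = 7, A[0][1] + B[1][1] = 3 + 7 = 10, A[0][2] + B[2][1] = -5 + -5 = -10) = -10 (attained at k = 2)
  C[0][2] = min over k of (A[0][0] + B[0][2] = 9 + 9 = 18, A[0][1] + B[1][2] = 3 + -3 = 0, A[0][2] + B[2][2] = -5 + -5 = -10) = -10 (attained at k = 2)
  C[1][0] = min over k of (A[1][0] + B[0][0] = -3 + 8 = 5, A[1][1] + B[1][0] = 3 + 8 = 11, A[1][2] + B[2][0] = -1 + 6 = 5) = 5 (attained at k = 0)
  C[1][1] = min over k of (A[1][0] + B[0][1] = -3 + -2 = -5, A[1][1] + B[1][1] = 3 + 7 = 10, A[1][2] + B[2][1] = -1 + -5 = -6) = -6 (attained at k = 2)
  C[1][2] = min over k of (A[1][0] + B[0][2] = -3 + 9 = 6, A[1][1] + B[1][2] = 3 + -3 = 0, A[1][2] + B[2][2] = -1 + -5 = -6) = -6 (attained at k = 2)
  C[2][0] = min over k of (A[2][0] + B[0][0] = -4 + 8 = 4, A[2][1] + B[1][0] = 4 + 8 = 12, A[2][2] + B[2][0] = 8 + 6 = 14) = 4 (attained at k = 0)
  C[2][1] = min over k of (A[2][0] + B[0][1] = -4 + -2 = -6, A[2][1] + B[1][1] = 4 + 7 = 11, A[2][2] + B[2][1] = 8 + -5 = 3) = -6 (attained at k = 0)
  C[2][2] = min over k of (A[2][0] + B[0][2] = -4 + 9 = 5, A[2][1] + B[1][2] = 4 + -3 = 1, A[2][2] + B[2][2] = 8 + -5 = 3) = 1 (attained at k = 1)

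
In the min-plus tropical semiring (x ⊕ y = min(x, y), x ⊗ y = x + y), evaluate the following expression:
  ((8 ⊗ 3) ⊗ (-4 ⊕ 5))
((8 ⊗ 3) ⊗ (-4 ⊕ 5)) = 7

Expand innermost to outermost. Recall ⊕ takes the minimum of its arguments and ⊗ takes their sum. Working out the expression ((8 ⊗ 3) ⊗ (-4 ⊕ 5)) gives 7.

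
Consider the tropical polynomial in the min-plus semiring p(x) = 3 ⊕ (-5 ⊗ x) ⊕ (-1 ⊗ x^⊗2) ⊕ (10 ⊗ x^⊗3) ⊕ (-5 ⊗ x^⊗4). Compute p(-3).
p(-3) = -17

A tropical monomial a ⊗ x^⊗i evaluates to a + i · x. Evaluating each term at x = -3:
  Term 0 contributes 3 + 0 · -3 = 3
  Term 1 contributes -5 + 1 · -3 = -8
  Term 2 contributes -1 + 2 · -3 = -7
  Term 3 contributes 10 + 3 · -3 = 1
  Term 4 contributes -5 + 4 · -3 = -17
p(-3) = ⊕ of these = min[3, -8, -7, 1, -17] = -17.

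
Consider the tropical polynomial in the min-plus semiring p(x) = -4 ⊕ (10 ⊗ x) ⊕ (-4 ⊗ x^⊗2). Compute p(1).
p(1) = -4

A tropical monomial a ⊗ x^⊗i evaluates to a + i · x. Evaluating each term at x = 1:
  Term 0 contributes -4 + 0 · 1 = -4
  Term 1 contributes 10 + 1 · 1 = 11
  Term 2 contributes -4 + 2 · 1 = -2
p(1) = ⊕ of these = min[-4, 11, -2] = -4.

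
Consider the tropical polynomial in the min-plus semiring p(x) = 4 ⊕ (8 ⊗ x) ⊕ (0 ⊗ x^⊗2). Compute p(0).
p(0) = 0

A tropical monomial a ⊗ x^⊗i evaluates to a + i · x. Evaluating each term at x = 0:
  Term 0 contributes 4 + 0 · 0 = 4
  Term 1 contributes 8 + 1 · 0 = 8
  Term 2 contributes 0 + 2 · 0 = 0
p(0) = ⊕ of these = min[4, 8, 0] = 0.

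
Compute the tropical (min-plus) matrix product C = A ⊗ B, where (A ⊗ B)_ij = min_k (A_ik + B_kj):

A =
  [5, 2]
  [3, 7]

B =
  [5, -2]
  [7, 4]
A ⊗ B =
  [9, 3]
  [8, 1]

Apply the min-plus product entry-by-entry:
  C[0][0] = min over k of (A[0][0] + B[0][0] = 5 + 5 = 10, A[0][1] + B[1][0] = 2 + 7 = 9) = 9 (attained at k = 1)
  C[0][1] = min over k of (A[0][0] + B[0][1] = 5 + -2 = 3, A[0][1] + B[1][1] = 2 + 4 = 6) = 3 (attained at k = 0)
  C[1][0] = min over k of (A[1][0] + B[0][0] = 3 + 5 = 8, A[1][1] + B[1][0] = 7 + 7 = 14) = 8 (attained at k = 0)
  C[1][1] = min over k of (A[1][0] + B[0][1] = 3 + -2 = 1, A[1][1] + B[1][1] = 7 + 4 = 11) = 1 (attained at k = 0)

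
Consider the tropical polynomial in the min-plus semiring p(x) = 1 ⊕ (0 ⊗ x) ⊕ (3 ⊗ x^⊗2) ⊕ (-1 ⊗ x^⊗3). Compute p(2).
p(2) = 1

A tropical monomial a ⊗ x^⊗i evaluates to a + i · x. Evaluating each term at x = 2:
  Term 0 contributes 1 + 0 · 2 = 1
  Term 1 contributes 0 + 1 · 2 = 2
  Term 2 contributes 3 + 2 · 2 = 7
  Term 3 contributes -1 + 3 · 2 = 5
p(2) = ⊕ of these = min[1, 2, 7, 5] = 1.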